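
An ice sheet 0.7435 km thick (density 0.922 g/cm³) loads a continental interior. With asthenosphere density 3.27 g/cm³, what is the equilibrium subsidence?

For local isostatic compensation: the ice load ρ_ice t is balanced by mantle displaced below, ρ_m s.
s = t ρ_ice / ρ_m = 0.7435 km × 0.922/3.27 = 0.21 km.

0.21 km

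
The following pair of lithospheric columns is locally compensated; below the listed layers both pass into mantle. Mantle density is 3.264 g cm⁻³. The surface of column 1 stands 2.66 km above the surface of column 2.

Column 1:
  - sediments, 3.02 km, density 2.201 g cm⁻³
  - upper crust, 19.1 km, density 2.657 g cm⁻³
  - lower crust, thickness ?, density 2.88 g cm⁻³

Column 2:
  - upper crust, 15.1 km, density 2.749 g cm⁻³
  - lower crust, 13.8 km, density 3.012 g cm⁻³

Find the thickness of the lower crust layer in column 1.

Take the compensation level at the base of the deeper column (depth z_c below the surface of column 1) and equate Σ ρ_i t_i down to z_c; mantle fills any gap and the z_c terms cancel.
Column 1: 3.02×2.201 + 19.1×2.657 + x×2.88 + (z_c − 22.12 − x)×3.264
Column 2: 2.66×0 + 15.1×2.749 + 13.8×3.012 + (z_c − 2.66 − 28.9)×3.264
The z_c×3.264 term appears on both sides and cancels. Collect the known terms of each column as K = Σ(ρt)_known − 3.264 × (depth of known layers): K_1 = 57.39572 − 3.264×22.12 = −14.80396; K_2 = 83.0755 − 3.264×(2.66 + 28.9) = −19.93634.
Balance: K_1 − x×(3.264 − 2.88) = K_2, so x = (K_1 − K_2)/(3.264 − 2.88) = 5.13238/0.384 = 13.4 km.

13.4 km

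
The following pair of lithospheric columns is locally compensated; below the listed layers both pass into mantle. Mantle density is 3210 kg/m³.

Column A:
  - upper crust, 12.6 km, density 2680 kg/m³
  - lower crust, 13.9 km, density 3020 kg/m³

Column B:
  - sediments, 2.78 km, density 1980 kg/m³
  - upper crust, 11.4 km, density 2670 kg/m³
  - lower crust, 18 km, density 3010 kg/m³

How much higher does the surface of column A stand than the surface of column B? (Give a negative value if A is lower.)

For any compensation level in the mantle, the mantle terms cancel and isostasy reduces to e = (Σt_A − Σt_B) − (Σ(ρt)_A − Σ(ρt)_B) / ρ_m.
Σt_A = 26.5 km; Σt_B = 32.18 km; Σ(ρt)_A = 75746; Σ(ρt)_B = 90122.4 (in km·kg/m³).
e = (26.5 − 32.18) − (75746 − 90122.4) / 3210 = −1.2 km.

−1.2 km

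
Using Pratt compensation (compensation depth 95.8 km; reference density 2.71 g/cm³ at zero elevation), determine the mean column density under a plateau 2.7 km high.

2.64 g/cm³

Pratt balance: ρ_ref D = ρ (D + h).
ρ = ρ_ref D/(D + h) = 2.71 × 95.8 km/(95.8 km + 2.7 km) = 2.64 g/cm³.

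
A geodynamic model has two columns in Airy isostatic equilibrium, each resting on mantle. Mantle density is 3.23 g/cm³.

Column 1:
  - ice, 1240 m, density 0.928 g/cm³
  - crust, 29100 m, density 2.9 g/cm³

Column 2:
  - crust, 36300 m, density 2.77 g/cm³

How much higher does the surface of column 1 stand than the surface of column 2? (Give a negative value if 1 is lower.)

For any compensation level in the mantle, the mantle terms cancel and isostasy reduces to e = (Σt_1 − Σt_2) − (Σ(ρt)_1 − Σ(ρt)_2) / ρ_m.
Σt_1 = 30340 m; Σt_2 = 36300 m; Σ(ρt)_1 = 85540.72; Σ(ρt)_2 = 100551 (in m·g/cm³).
e = (30340 − 36300) − (85540.72 − 100551) / 3.23 = −1310 m.

−1310 m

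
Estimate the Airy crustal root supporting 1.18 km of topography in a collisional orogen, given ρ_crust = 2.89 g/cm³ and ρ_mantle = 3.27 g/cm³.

By Archimedes' principle applied to the lithosphere: the weight of the topography is balanced by the buoyancy of the root, ρ_c h = (ρ_m − ρ_c) r.
r = h · ρ_c / (ρ_m − ρ_c) = 1.18 km × 2.89 / (3.27 − 2.89) = 8.97 km.

8.97 km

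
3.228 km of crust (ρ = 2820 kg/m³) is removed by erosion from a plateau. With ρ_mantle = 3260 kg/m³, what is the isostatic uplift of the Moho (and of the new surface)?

2.79 km

Unloading: uplift u = e ρ_c/ρ_m = 3.228 km × 2820/3260 = 2.79 km.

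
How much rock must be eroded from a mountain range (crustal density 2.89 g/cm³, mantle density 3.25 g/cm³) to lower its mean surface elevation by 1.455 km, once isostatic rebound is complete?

Net drop Δ = e − u = e − e ρ_c/ρ_m = e (ρ_m − ρ_c)/ρ_m.
e = Δ ρ_m/(ρ_m − ρ_c) = 1.455 km × 3.25/0.36 = 13.1 km.

13.1 km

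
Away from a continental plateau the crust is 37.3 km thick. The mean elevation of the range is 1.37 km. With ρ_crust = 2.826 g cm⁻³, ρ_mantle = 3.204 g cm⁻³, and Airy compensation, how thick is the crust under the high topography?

Root depth r = h ρ_c / (ρ_m − ρ_c) = 1.37 km × 2.826 / 0.378 = 10.24 km.
Total thickness = T + h + r = 37.3 km + 1.37 km + 10.24 km = 48.9 km.

48.9 km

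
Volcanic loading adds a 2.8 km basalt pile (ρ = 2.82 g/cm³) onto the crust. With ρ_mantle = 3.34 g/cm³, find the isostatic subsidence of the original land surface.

2.36 km

Subaerial loading: s = t ρ_load / ρ_m.
s = 2.8 km × 2.82/3.34 = 2.36 km.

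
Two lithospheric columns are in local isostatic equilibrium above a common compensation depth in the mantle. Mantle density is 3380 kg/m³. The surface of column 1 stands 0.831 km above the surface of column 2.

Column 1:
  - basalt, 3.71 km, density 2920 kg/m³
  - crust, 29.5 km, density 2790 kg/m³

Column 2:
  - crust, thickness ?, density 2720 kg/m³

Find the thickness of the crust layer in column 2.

Take the compensation level at the base of the deeper column (depth z_c below the surface of column 1) and equate Σ ρ_i t_i down to z_c; mantle fills any gap and the z_c terms cancel.
Column 1: 3.71×2920 + 29.5×2790 + (z_c − 33.21)×3380
Column 2: 0.831×0 + x×2720 + (z_c − 0.831 − 0 − x)×3380
The z_c×3380 term appears on both sides and cancels. Collect the known terms of each column as K = Σ(ρt)_known − 3380 × (depth of known layers): K_1 = 93138.2 − 3380×33.21 = −19111.6; K_2 = 0 − 3380×(0.831 + 0) = −2808.78.
Balance: K_1 = K_2 − x×(3380 − 2720), so x = (K_2 − K_1)/(3380 − 2720) = 16302.8/660 = 24.7 km.

24.7 km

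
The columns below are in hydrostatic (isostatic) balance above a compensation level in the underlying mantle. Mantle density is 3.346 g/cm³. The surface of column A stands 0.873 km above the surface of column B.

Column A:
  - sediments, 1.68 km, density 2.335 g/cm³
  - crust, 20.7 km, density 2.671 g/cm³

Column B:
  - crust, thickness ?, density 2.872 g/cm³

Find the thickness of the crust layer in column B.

26.9 km

Take the compensation level at the base of the deeper column (depth z_c below the surface of column A) and equate Σ ρ_i t_i down to z_c; mantle fills any gap and the z_c terms cancel.
Column A: 1.68×2.335 + 20.7×2.671 + (z_c − 22.38)×3.346
Column B: 0.873×0 + x×2.872 + (z_c − 0.873 − 0 − x)×3.346
The z_c×3.346 term appears on both sides and cancels. Collect the known terms of each column as K = Σ(ρt)_known − 3.346 × (depth of known layers): K_A = 59.2125 − 3.346×22.38 = −15.67098; K_B = 0 − 3.346×(0.873 + 0) = −2.921058.
Balance: K_A = K_B − x×(3.346 − 2.872), so x = (K_B − K_A)/(3.346 − 2.872) = 12.7499/0.474 = 26.9 km.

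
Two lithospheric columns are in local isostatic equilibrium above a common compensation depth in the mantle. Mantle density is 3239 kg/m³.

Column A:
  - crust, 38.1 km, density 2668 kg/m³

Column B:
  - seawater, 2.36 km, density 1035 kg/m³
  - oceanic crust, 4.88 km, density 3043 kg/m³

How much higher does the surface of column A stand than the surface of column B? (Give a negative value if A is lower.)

For any compensation level in the mantle, the mantle terms cancel and isostasy reduces to e = (Σt_A − Σt_B) − (Σ(ρt)_A − Σ(ρt)_B) / ρ_m.
Σt_A = 38.1 km; Σt_B = 7.24 km; Σ(ρt)_A = 101650.8; Σ(ρt)_B = 17292.44 (in km·kg/m³).
e = (38.1 − 7.24) − (101650.8 − 17292.44) / 3239 = 4.82 km.

4.82 km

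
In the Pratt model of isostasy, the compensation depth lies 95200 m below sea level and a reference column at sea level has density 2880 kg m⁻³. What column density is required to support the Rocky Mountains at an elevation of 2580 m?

2800 kg m⁻³

Pratt balance: ρ_ref D = ρ (D + h).
ρ = ρ_ref D/(D + h) = 2880 × 95200 m/(95200 m + 2580 m) = 2800 kg m⁻³.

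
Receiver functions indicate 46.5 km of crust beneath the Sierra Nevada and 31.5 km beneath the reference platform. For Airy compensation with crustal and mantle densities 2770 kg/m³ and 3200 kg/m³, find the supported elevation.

2.02 km

Excess crust Δ = 46.5 km − 31.5 km = 15 km, split between elevation h and root r with h + r = Δ.
Airy balance ρ_c h = (ρ_m − ρ_c) r gives r = h ρ_c/(ρ_m − ρ_c), so h (1 + ρ_c/(ρ_m − ρ_c)) = Δ, i.e. h = Δ (ρ_m − ρ_c)/ρ_m.
h = 15 km × 430/3200 = 2.02 km.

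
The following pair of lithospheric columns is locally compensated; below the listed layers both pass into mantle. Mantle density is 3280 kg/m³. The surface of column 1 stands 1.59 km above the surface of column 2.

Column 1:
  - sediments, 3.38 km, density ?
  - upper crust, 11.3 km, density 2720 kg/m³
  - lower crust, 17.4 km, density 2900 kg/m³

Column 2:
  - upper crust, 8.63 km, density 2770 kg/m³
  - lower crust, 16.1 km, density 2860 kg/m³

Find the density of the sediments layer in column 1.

Take the compensation level at the base of the deeper column (depth z_c below the surface of column 1) and equate Σ ρ_i t_i down to z_c; mantle fills any gap and the z_c terms cancel.
Column 1: 3.38×ρ + 11.3×2720 + 17.4×2900 + (z_c − 32.08)×3280
Column 2: 1.59×0 + 8.63×2770 + 16.1×2860 + (z_c − 1.59 − 24.73)×3280
The z_c×3280 term appears on both sides and cancels. Collect the known terms of each column as K = Σ(ρt)_known − 3280 × (depth of known layers): K_1 = 81196 − 3280×32.08 = −24026.4; K_2 = 69951.1 − 3280×(1.59 + 24.73) = −16378.5.
Balance: K_1 + 3.38×ρ = K_2, so ρ = (K_2 − K_1)/3.38 = 7647.9/3.38 = 2260 kg/m³.

2260 kg/m³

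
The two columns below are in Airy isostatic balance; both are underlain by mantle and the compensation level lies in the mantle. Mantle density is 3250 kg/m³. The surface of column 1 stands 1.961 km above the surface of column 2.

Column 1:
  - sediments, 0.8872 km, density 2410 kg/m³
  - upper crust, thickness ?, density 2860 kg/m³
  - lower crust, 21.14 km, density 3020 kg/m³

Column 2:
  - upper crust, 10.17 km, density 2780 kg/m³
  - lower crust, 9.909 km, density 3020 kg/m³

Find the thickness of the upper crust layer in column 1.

Take the compensation level at the base of the deeper column (depth z_c below the surface of column 1) and equate Σ ρ_i t_i down to z_c; mantle fills any gap and the z_c terms cancel.
Column 1: 0.8872×2410 + x×2860 + 21.14×3020 + (z_c − 22.0272 − x)×3250
Column 2: 1.961×0 + 10.17×2780 + 9.909×3020 + (z_c − 1.961 − 20.079)×3250
The z_c×3250 term appears on both sides and cancels. Collect the known terms of each column as K = Σ(ρt)_known − 3250 × (depth of known layers): K_1 = 65980.952 − 3250×22.0272 = −5607.448; K_2 = 58197.78 − 3250×(1.961 + 20.079) = −13432.22.
Balance: K_1 − x×(3250 − 2860) = K_2, so x = (K_1 − K_2)/(3250 − 2860) = 7824.77/390 = 20.1 km.

20.1 km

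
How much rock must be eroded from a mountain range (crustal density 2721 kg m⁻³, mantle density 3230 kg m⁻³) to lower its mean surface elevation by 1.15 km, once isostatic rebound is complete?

7.3 km

Net drop Δ = e − u = e − e ρ_c/ρ_m = e (ρ_m − ρ_c)/ρ_m.
e = Δ ρ_m/(ρ_m − ρ_c) = 1.15 km × 3230/509 = 7.3 km.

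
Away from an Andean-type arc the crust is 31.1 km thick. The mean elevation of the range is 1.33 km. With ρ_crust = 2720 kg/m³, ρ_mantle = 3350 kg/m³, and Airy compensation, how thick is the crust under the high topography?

38.2 km

Root depth r = h ρ_c / (ρ_m − ρ_c) = 1.33 km × 2720 / 630 = 5.742 km.
Total thickness = T + h + r = 31.1 km + 1.33 km + 5.742 km = 38.2 km.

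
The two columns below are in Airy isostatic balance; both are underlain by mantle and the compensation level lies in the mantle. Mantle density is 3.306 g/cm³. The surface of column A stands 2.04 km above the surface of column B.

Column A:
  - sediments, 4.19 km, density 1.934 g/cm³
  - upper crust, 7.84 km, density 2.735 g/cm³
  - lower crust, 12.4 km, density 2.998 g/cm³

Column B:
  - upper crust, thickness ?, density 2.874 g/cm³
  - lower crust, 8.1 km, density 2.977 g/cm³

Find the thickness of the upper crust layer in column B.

10.7 km

Take the compensation level at the base of the deeper column (depth z_c below the surface of column A) and equate Σ ρ_i t_i down to z_c; mantle fills any gap and the z_c terms cancel.
Column A: 4.19×1.934 + 7.84×2.735 + 12.4×2.998 + (z_c − 24.43)×3.306
Column B: 2.04×0 + x×2.874 + 8.1×2.977 + (z_c − 2.04 − 8.1 − x)×3.306
The z_c×3.306 term appears on both sides and cancels. Collect the known terms of each column as K = Σ(ρt)_known − 3.306 × (depth of known layers): K_A = 66.72106 − 3.306×24.43 = −14.04452; K_B = 24.1137 − 3.306×(2.04 + 8.1) = −9.40914.
Balance: K_A = K_B − x×(3.306 − 2.874), so x = (K_B − K_A)/(3.306 − 2.874) = 4.63538/0.432 = 10.7 km.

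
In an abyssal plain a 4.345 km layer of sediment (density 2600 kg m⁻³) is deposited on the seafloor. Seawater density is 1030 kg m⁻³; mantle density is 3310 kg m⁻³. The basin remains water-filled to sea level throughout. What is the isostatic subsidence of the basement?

2.99 km

Submarine loading: the sediment displaces seawater, and the subsidence is in turn flooded, so s (ρ_m − ρ_w) = t (ρ_sed − ρ_w).
s = 4.345 km × (2600 − 1030) / (3310 − 1030) = 2.99 km.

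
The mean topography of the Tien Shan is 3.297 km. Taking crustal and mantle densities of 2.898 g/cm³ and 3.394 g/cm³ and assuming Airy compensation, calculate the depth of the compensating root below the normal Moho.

Equating mass per unit area of the two columns: the weight of the topography is balanced by the buoyancy of the root, ρ_c h = (ρ_m − ρ_c) r.
r = h · ρ_c / (ρ_m − ρ_c) = 3.297 km × 2.898 / (3.394 − 2.898) = 19.3 km.

19.3 km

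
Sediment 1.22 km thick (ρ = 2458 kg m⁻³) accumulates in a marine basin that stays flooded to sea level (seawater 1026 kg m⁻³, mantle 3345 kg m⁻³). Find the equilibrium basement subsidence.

0.753 km

Submarine loading: the sediment displaces seawater, and the subsidence is in turn flooded, so s (ρ_m − ρ_w) = t (ρ_sed − ρ_w).
s = 1.22 km × (2458 − 1026) / (3345 − 1026) = 0.753 km.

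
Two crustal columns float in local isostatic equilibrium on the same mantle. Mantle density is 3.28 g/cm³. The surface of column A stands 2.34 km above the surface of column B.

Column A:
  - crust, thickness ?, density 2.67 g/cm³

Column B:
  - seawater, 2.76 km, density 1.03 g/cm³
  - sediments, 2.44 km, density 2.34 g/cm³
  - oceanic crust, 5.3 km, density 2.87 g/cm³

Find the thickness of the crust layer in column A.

Take the compensation level at the base of the deeper column (depth z_c below the surface of column A) and equate Σ ρ_i t_i down to z_c; mantle fills any gap and the z_c terms cancel.
Column A: x×2.67 + (z_c − 0 − x)×3.28
Column B: 2.34×0 + 2.76×1.03 + 2.44×2.34 + 5.3×2.87 + (z_c − 2.34 − 10.5)×3.28
The z_c×3.28 term appears on both sides and cancels. Collect the known terms of each column as K = Σ(ρt)_known − 3.28 × (depth of known layers): K_A = 0 − 3.28×0 = 0; K_B = 23.7634 − 3.28×(2.34 + 10.5) = −18.3518.
Balance: K_A − x×(3.28 − 2.67) = K_B, so x = (K_A − K_B)/(3.28 − 2.67) = 18.3518/0.61 = 30.1 km.

30.1 km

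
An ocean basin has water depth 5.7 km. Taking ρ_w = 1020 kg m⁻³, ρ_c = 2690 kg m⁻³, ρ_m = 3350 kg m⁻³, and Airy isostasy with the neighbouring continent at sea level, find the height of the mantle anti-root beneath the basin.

14.4 km

For local isostatic compensation: replacing crust with seawater at the top is compensated by replacing crust with mantle at the base: d (ρ_c − ρ_w) = a (ρ_m − ρ_c).
a = d (ρ_c − ρ_w)/(ρ_m − ρ_c) = 5.7 km × 1670/660 = 14.4 km.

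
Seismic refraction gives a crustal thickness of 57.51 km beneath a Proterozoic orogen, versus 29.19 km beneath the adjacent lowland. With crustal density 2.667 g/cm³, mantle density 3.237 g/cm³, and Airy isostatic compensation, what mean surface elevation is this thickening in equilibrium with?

Excess crust Δ = 57.51 km − 29.19 km = 28.32 km, split between elevation h and root r with h + r = Δ.
Airy balance ρ_c h = (ρ_m − ρ_c) r gives r = h ρ_c/(ρ_m − ρ_c), so h (1 + ρ_c/(ρ_m − ρ_c)) = Δ, i.e. h = Δ (ρ_m − ρ_c)/ρ_m.
h = 28.32 km × 0.57/3.237 = 4.99 km.

4.99 km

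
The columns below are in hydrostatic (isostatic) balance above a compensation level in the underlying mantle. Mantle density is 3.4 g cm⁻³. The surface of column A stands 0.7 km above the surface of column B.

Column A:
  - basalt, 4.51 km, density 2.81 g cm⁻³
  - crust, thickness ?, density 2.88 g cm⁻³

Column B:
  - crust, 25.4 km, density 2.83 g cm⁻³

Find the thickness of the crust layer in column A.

Take the compensation level at the base of the deeper column (depth z_c below the surface of column A) and equate Σ ρ_i t_i down to z_c; mantle fills any gap and the z_c terms cancel.
Column A: 4.51×2.81 + x×2.88 + (z_c − 4.51 − x)×3.4
Column B: 0.7×0 + 25.4×2.83 + (z_c − 0.7 − 25.4)×3.4
The z_c×3.4 term appears on both sides and cancels. Collect the known terms of each column as K = Σ(ρt)_known − 3.4 × (depth of known layers): K_A = 12.6731 − 3.4×4.51 = −2.6609; K_B = 71.882 − 3.4×(0.7 + 25.4) = −16.858.
Balance: K_A − x×(3.4 − 2.88) = K_B, so x = (K_A − K_B)/(3.4 − 2.88) = 14.1971/0.52 = 27.3 km.

27.3 km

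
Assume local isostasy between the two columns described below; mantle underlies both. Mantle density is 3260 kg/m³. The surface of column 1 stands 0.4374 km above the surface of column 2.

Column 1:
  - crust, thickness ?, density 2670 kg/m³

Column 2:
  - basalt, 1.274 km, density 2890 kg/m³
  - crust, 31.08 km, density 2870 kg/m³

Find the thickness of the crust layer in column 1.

Take the compensation level at the base of the deeper column (depth z_c below the surface of column 1) and equate Σ ρ_i t_i down to z_c; mantle fills any gap and the z_c terms cancel.
Column 1: x×2670 + (z_c − 0 − x)×3260
Column 2: 0.4374×0 + 1.274×2890 + 31.08×2870 + (z_c − 0.4374 − 32.354)×3260
The z_c×3260 term appears on both sides and cancels. Collect the known terms of each column as K = Σ(ρt)_known − 3260 × (depth of known layers): K_1 = 0 − 3260×0 = 0; K_2 = 92881.46 − 3260×(0.4374 + 32.354) = −14018.504.
Balance: K_1 − x×(3260 − 2670) = K_2, so x = (K_1 − K_2)/(3260 − 2670) = 14018.5/590 = 23.8 km.

23.8 km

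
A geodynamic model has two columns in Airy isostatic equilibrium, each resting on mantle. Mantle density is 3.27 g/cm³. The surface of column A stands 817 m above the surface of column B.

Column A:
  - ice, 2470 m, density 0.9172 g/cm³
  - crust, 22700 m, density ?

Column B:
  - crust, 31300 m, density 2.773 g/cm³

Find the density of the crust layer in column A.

2.72 g/cm³

Take the compensation level at the base of the deeper column (depth z_c below the surface of column A) and equate Σ ρ_i t_i down to z_c; mantle fills any gap and the z_c terms cancel.
Column A: 2470×0.9172 + 22700×ρ + (z_c − 25170)×3.27
Column B: 817×0 + 31300×2.773 + (z_c − 817 − 31300)×3.27
The z_c×3.27 term appears on both sides and cancels. Collect the known terms of each column as K = Σ(ρt)_known − 3.27 × (depth of known layers): K_A = 2265.484 − 3.27×25170 = −80040.416; K_B = 86794.9 − 3.27×(817 + 31300) = −18227.69.
Balance: K_A + 22700×ρ = K_B, so ρ = (K_B − K_A)/22700 = 61812.7/22700 = 2.72 g/cm³.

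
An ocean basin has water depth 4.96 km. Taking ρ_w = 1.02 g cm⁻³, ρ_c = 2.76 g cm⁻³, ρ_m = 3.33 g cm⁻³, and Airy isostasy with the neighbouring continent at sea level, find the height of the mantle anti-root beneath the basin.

15.1 km

In Airy isostatic equilibrium: replacing crust with seawater at the top is compensated by replacing crust with mantle at the base: d (ρ_c − ρ_w) = a (ρ_m − ρ_c).
a = d (ρ_c − ρ_w)/(ρ_m − ρ_c) = 4.96 km × 1.74/0.57 = 15.1 km.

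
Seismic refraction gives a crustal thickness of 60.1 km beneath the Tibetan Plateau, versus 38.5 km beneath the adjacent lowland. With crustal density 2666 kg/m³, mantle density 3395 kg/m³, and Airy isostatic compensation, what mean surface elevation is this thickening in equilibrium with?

4.64 km

Excess crust Δ = 60.1 km − 38.5 km = 21.6 km, split between elevation h and root r with h + r = Δ.
Airy balance ρ_c h = (ρ_m − ρ_c) r gives r = h ρ_c/(ρ_m − ρ_c), so h (1 + ρ_c/(ρ_m − ρ_c)) = Δ, i.e. h = Δ (ρ_m − ρ_c)/ρ_m.
h = 21.6 km × 729/3395 = 4.64 km.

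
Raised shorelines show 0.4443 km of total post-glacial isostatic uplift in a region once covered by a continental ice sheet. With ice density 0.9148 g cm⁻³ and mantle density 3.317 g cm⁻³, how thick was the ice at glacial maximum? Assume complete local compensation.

1.61 km

u = t ρ_ice/ρ_m → t = u ρ_m/ρ_ice = 0.4443 km × 3.317/0.9148 = 1.61 km.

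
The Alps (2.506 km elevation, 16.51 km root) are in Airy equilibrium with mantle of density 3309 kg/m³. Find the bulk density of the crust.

2870 kg/m³

ρ_c h = (ρ_m − ρ_c) r → ρ_c (h + r) = ρ_m r → ρ_c = ρ_m r / (h + r).
ρ_c = 3309 × 16.51 km / (2.506 km + 16.51 km) = 2870 kg/m³.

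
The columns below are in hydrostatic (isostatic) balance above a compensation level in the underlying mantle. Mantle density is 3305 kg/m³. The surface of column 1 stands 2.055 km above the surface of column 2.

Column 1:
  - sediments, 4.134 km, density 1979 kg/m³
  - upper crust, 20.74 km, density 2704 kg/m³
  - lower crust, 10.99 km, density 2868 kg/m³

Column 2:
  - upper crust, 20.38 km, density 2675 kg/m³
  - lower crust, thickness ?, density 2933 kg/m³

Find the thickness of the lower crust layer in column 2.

Take the compensation level at the base of the deeper column (depth z_c below the surface of column 1) and equate Σ ρ_i t_i down to z_c; mantle fills any gap and the z_c terms cancel.
Column 1: 4.134×1979 + 20.74×2704 + 10.99×2868 + (z_c − 35.864)×3305
Column 2: 2.055×0 + 20.38×2675 + x×2933 + (z_c − 2.055 − 20.38 − x)×3305
The z_c×3305 term appears on both sides and cancels. Collect the known terms of each column as K = Σ(ρt)_known − 3305 × (depth of known layers): K_1 = 95781.466 − 3305×35.864 = −22749.054; K_2 = 54516.5 − 3305×(2.055 + 20.38) = −19631.175.
Balance: K_1 = K_2 − x×(3305 − 2933), so x = (K_2 − K_1)/(3305 − 2933) = 3117.88/372 = 8.38 km.

8.38 km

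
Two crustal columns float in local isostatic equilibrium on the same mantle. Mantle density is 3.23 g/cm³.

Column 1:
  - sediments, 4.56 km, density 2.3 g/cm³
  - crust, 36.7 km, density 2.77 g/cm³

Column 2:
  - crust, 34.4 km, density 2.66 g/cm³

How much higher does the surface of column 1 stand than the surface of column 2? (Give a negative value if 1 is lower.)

0.469 km

For any compensation level in the mantle, the mantle terms cancel and isostasy reduces to e = (Σt_1 − Σt_2) − (Σ(ρt)_1 − Σ(ρt)_2) / ρ_m.
Σt_1 = 41.26 km; Σt_2 = 34.4 km; Σ(ρt)_1 = 112.147; Σ(ρt)_2 = 91.504 (in km·g/cm³).
e = (41.26 − 34.4) − (112.147 − 91.504) / 3.23 = 0.469 km.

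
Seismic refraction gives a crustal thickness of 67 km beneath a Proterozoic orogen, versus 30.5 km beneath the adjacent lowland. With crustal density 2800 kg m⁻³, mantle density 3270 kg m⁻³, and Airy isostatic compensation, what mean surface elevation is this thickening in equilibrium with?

5.25 km

Excess crust Δ = 67 km − 30.5 km = 36.5 km, split between elevation h and root r with h + r = Δ.
Airy balance ρ_c h = (ρ_m − ρ_c) r gives r = h ρ_c/(ρ_m − ρ_c), so h (1 + ρ_c/(ρ_m − ρ_c)) = Δ, i.e. h = Δ (ρ_m − ρ_c)/ρ_m.
h = 36.5 km × 470/3270 = 5.25 km.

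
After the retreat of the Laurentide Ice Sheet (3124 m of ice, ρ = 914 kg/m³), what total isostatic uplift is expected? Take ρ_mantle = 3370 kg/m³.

Removing the load lets mantle flow back in; uplift u satisfies ρ_ice t = ρ_m u.
u = t ρ_ice/ρ_m = 3124 m × 914/3370 = 847 m.

847 m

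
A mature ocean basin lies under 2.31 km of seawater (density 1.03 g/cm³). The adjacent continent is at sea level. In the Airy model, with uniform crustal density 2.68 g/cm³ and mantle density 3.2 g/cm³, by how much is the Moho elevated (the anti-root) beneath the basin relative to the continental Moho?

7.33 km

Balancing pressure at the compensation depth: replacing crust with seawater at the top is compensated by replacing crust with mantle at the base: d (ρ_c − ρ_w) = a (ρ_m − ρ_c).
a = d (ρ_c − ρ_w)/(ρ_m − ρ_c) = 2.31 km × 1.65/0.52 = 7.33 km.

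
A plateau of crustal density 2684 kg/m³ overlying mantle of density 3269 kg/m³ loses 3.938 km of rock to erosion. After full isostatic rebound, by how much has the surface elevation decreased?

0.705 km

Rebound u = e ρ_c/ρ_m = 3.938 km × 2684/3269 = 3.233 km.
Net surface drop = e − u = 3.938 km − 3.233 km = e (ρ_m − ρ_c)/ρ_m = 0.705 km.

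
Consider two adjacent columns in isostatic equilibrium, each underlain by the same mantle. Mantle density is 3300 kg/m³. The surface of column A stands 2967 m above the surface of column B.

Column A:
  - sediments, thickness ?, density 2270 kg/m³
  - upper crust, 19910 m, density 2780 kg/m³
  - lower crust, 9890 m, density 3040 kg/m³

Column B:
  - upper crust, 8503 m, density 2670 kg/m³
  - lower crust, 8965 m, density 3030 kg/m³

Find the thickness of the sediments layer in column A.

Take the compensation level at the base of the deeper column (depth z_c below the surface of column A) and equate Σ ρ_i t_i down to z_c; mantle fills any gap and the z_c terms cancel.
Column A: x×2270 + 19910×2780 + 9890×3040 + (z_c − 29800 − x)×3300
Column B: 2967×0 + 8503×2670 + 8965×3030 + (z_c − 2967 − 17468)×3300
The z_c×3300 term appears on both sides and cancels. Collect the known terms of each column as K = Σ(ρt)_known − 3300 × (depth of known layers): K_A = 85415400 − 3300×29800 = −12924600; K_B = 49866960 − 3300×(2967 + 17468) = −17568540.
Balance: K_A − x×(3300 − 2270) = K_B, so x = (K_A − K_B)/(3300 − 2270) = 4643940/1030 = 4510 m.

4510 m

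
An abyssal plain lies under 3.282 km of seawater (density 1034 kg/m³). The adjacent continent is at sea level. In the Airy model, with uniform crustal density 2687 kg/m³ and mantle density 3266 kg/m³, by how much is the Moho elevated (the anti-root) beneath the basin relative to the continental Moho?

9.37 km

By Archimedes' principle applied to the lithosphere: replacing crust with seawater at the top is compensated by replacing crust with mantle at the base: d (ρ_c − ρ_w) = a (ρ_m − ρ_c).
a = d (ρ_c − ρ_w)/(ρ_m − ρ_c) = 3.282 km × 1653/579 = 9.37 km.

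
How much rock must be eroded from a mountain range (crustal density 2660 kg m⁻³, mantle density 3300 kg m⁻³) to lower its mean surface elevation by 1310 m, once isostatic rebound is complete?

Net drop Δ = e − u = e − e ρ_c/ρ_m = e (ρ_m − ρ_c)/ρ_m.
e = Δ ρ_m/(ρ_m − ρ_c) = 1310 m × 3300/640 = 6750 m.

6750 m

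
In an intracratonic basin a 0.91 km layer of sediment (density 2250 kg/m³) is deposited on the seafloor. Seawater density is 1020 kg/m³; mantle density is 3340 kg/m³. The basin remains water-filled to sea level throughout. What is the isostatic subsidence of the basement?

0.482 km

Submarine loading: the sediment displaces seawater, and the subsidence is in turn flooded, so s (ρ_m − ρ_w) = t (ρ_sed − ρ_w).
s = 0.91 km × (2250 − 1020) / (3340 − 1020) = 0.482 km.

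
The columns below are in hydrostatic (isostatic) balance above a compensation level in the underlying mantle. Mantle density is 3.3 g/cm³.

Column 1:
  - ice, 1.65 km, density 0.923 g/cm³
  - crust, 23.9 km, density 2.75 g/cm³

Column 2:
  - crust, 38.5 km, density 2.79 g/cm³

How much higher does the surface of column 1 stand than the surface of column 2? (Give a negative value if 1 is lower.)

For any compensation level in the mantle, the mantle terms cancel and isostasy reduces to e = (Σt_1 − Σt_2) − (Σ(ρt)_1 − Σ(ρt)_2) / ρ_m.
Σt_1 = 25.55 km; Σt_2 = 38.5 km; Σ(ρt)_1 = 67.24795; Σ(ρt)_2 = 107.415 (in km·g/cm³).
e = (25.55 − 38.5) − (67.24795 − 107.415) / 3.3 = −0.778 km.

−0.778 km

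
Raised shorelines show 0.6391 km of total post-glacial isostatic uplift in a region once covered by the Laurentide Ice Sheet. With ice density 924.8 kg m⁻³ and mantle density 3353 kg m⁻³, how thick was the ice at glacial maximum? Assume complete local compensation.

2.32 km

u = t ρ_ice/ρ_m → t = u ρ_m/ρ_ice = 0.6391 km × 3353/924.8 = 2.32 km.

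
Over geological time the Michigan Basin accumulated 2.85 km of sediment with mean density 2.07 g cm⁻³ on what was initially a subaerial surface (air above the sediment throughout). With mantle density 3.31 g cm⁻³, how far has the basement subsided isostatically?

Subaerial load: s = t ρ_sed / ρ_m = 2.85 km × 2.07/3.31 = 1.78 km.

1.78 km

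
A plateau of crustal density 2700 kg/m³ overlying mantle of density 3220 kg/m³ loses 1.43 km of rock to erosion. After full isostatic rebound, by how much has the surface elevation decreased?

0.231 km

Rebound u = e ρ_c/ρ_m = 1.43 km × 2700/3220 = 1.199 km.
Net surface drop = e − u = 1.43 km − 1.199 km = e (ρ_m − ρ_c)/ρ_m = 0.231 km.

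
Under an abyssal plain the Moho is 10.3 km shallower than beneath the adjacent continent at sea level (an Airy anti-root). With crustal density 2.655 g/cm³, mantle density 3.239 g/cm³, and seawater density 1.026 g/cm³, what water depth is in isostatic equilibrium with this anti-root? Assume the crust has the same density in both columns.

3.69 km

Replacing a thickness d of crust by seawater at the top must be balanced by replacing crust with mantle at the base: d (ρ_c − ρ_w) = a (ρ_m − ρ_c).
d = a (ρ_m − ρ_c)/(ρ_c − ρ_w) = 10.3 km × 0.584/1.629 = 3.69 km.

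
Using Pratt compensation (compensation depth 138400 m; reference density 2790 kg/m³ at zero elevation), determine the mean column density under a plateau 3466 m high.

Pratt balance: ρ_ref D = ρ (D + h).
ρ = ρ_ref D/(D + h) = 2790 × 138400 m/(138400 m + 3466 m) = 2720 kg/m³.

2720 kg/m³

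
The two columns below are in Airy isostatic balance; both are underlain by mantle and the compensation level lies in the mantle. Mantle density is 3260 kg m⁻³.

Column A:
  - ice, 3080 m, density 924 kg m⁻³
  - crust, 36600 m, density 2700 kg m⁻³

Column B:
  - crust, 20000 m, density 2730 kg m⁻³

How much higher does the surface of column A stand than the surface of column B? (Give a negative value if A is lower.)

For any compensation level in the mantle, the mantle terms cancel and isostasy reduces to e = (Σt_A − Σt_B) − (Σ(ρt)_A − Σ(ρt)_B) / ρ_m.
Σt_A = 39680 m; Σt_B = 20000 m; Σ(ρt)_A = 101665920; Σ(ρt)_B = 54600000 (in m·kg m⁻³).
e = (39680 − 20000) − (101665920 − 54600000) / 3260 = 5240 m.

5240 m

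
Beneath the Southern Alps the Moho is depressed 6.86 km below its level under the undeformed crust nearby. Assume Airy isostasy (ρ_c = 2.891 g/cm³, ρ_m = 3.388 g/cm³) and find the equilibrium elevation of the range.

1.18 km

Equating mass per unit area of the two columns: ρ_c h = (ρ_m − ρ_c) r.
h = r (ρ_m − ρ_c) / ρ_c = 6.86 km × (3.388 − 2.891) / 2.891 = 1.18 km.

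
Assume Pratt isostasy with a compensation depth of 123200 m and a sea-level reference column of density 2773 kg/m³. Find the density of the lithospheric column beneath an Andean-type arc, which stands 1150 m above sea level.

Pratt balance: ρ_ref D = ρ (D + h).
ρ = ρ_ref D/(D + h) = 2773 × 123200 m/(123200 m + 1150 m) = 2750 kg/m³.

2750 kg/m³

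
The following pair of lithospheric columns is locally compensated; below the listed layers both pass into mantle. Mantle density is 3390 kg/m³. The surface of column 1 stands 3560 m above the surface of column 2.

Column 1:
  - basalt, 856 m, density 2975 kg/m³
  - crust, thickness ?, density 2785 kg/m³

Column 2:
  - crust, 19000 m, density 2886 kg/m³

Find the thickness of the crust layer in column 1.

35200 m

Take the compensation level at the base of the deeper column (depth z_c below the surface of column 1) and equate Σ ρ_i t_i down to z_c; mantle fills any gap and the z_c terms cancel.
Column 1: 856×2975 + x×2785 + (z_c − 856 − x)×3390
Column 2: 3560×0 + 19000×2886 + (z_c − 3560 − 19000)×3390
The z_c×3390 term appears on both sides and cancels. Collect the known terms of each column as K = Σ(ρt)_known − 3390 × (depth of known layers): K_1 = 2546600 − 3390×856 = −355240; K_2 = 54834000 − 3390×(3560 + 19000) = −21644400.
Balance: K_1 − x×(3390 − 2785) = K_2, so x = (K_1 − K_2)/(3390 − 2785) = 21289200/605 = 35200 m.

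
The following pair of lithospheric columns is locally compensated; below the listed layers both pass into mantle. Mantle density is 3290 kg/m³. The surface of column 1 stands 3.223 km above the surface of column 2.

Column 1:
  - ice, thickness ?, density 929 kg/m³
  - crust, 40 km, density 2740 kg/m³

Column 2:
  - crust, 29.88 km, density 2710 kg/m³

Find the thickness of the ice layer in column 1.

2.51 km

Take the compensation level at the base of the deeper column (depth z_c below the surface of column 1) and equate Σ ρ_i t_i down to z_c; mantle fills any gap and the z_c terms cancel.
Column 1: x×929 + 40×2740 + (z_c − 40 − x)×3290
Column 2: 3.223×0 + 29.88×2710 + (z_c − 3.223 − 29.88)×3290
The z_c×3290 term appears on both sides and cancels. Collect the known terms of each column as K = Σ(ρt)_known − 3290 × (depth of known layers): K_1 = 109600 − 3290×40 = −22000; K_2 = 80974.8 − 3290×(3.223 + 29.88) = −27934.07.
Balance: K_1 − x×(3290 − 929) = K_2, so x = (K_1 − K_2)/(3290 − 929) = 5934.07/2361 = 2.51 km.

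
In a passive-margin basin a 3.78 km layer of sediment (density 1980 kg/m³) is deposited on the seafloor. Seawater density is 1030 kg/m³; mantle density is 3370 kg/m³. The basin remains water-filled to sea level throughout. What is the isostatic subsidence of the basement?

Submarine loading: the sediment displaces seawater, and the subsidence is in turn flooded, so s (ρ_m − ρ_w) = t (ρ_sed − ρ_w).
s = 3.78 km × (1980 − 1030) / (3370 − 1030) = 1.53 km.

1.53 km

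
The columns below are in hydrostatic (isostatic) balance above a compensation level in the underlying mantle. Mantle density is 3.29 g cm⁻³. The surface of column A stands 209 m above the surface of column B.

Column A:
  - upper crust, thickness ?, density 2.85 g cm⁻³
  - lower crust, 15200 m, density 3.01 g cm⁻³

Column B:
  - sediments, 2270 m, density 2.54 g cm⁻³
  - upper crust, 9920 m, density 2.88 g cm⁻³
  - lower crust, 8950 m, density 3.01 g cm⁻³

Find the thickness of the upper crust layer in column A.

Take the compensation level at the base of the deeper column (depth z_c below the surface of column A) and equate Σ ρ_i t_i down to z_c; mantle fills any gap and the z_c terms cancel.
Column A: x×2.85 + 15200×3.01 + (z_c − 15200 − x)×3.29
Column B: 209×0 + 2270×2.54 + 9920×2.88 + 8950×3.01 + (z_c − 209 − 21140)×3.29
The z_c×3.29 term appears on both sides and cancels. Collect the known terms of each column as K = Σ(ρt)_known − 3.29 × (depth of known layers): K_A = 45752 − 3.29×15200 = −4256; K_B = 61274.9 − 3.29×(209 + 21140) = −8963.31.
Balance: K_A − x×(3.29 − 2.85) = K_B, so x = (K_A − K_B)/(3.29 − 2.85) = 4707.31/0.44 = 10700 m.

10700 m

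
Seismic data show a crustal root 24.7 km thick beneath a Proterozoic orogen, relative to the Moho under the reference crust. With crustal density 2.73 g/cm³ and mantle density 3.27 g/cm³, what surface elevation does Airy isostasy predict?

By Archimedes' principle applied to the lithosphere: ρ_c h = (ρ_m − ρ_c) r.
h = r (ρ_m − ρ_c) / ρ_c = 24.7 km × (3.27 − 2.73) / 2.73 = 4.89 km.

4.89 km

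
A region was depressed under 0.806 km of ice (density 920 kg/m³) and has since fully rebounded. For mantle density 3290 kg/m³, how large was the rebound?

Removing the load lets mantle flow back in; uplift u satisfies ρ_ice t = ρ_m u.
u = t ρ_ice/ρ_m = 0.806 km × 920/3290 = 0.225 km.

0.225 km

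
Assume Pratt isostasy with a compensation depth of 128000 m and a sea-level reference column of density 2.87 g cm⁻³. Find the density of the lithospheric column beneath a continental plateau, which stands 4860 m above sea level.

Pratt balance: ρ_ref D = ρ (D + h).
ρ = ρ_ref D/(D + h) = 2.87 × 128000 m/(128000 m + 4860 m) = 2.77 g cm⁻³.

2.77 g cm⁻³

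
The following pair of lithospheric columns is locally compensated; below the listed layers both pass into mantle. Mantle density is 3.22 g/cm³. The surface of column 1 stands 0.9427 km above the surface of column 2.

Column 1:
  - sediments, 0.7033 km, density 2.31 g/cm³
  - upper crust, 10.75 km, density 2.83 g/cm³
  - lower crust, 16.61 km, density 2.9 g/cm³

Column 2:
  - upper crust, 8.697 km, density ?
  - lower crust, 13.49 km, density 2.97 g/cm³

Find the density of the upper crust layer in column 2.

2.79 g/cm³

Take the compensation level at the base of the deeper column (depth z_c below the surface of column 1) and equate Σ ρ_i t_i down to z_c; mantle fills any gap and the z_c terms cancel.
Column 1: 0.7033×2.31 + 10.75×2.83 + 16.61×2.9 + (z_c − 28.0633)×3.22
Column 2: 0.9427×0 + 8.697×ρ + 13.49×2.97 + (z_c − 0.9427 − 22.187)×3.22
The z_c×3.22 term appears on both sides and cancels. Collect the known terms of each column as K = Σ(ρt)_known − 3.22 × (depth of known layers): K_1 = 80.216123 − 3.22×28.0633 = −10.147703; K_2 = 40.0653 − 3.22×(0.9427 + 22.187) = −34.412334.
Balance: K_1 = K_2 + 8.697×ρ, so ρ = (K_1 − K_2)/8.697 = 24.2646/8.697 = 2.79 g/cm³.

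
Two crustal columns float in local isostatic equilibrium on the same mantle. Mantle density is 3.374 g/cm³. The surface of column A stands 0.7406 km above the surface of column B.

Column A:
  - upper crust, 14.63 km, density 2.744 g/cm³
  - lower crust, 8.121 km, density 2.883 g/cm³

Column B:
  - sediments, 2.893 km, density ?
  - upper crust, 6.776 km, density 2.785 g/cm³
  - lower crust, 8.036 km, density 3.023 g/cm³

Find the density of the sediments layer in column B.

Take the compensation level at the base of the deeper column (depth z_c below the surface of column A) and equate Σ ρ_i t_i down to z_c; mantle fills any gap and the z_c terms cancel.
Column A: 14.63×2.744 + 8.121×2.883 + (z_c − 22.751)×3.374
Column B: 0.7406×0 + 2.893×ρ + 6.776×2.785 + 8.036×3.023 + (z_c − 0.7406 − 17.705)×3.374
The z_c×3.374 term appears on both sides and cancels. Collect the known terms of each column as K = Σ(ρt)_known − 3.374 × (depth of known layers): K_A = 63.557563 − 3.374×22.751 = −13.204311; K_B = 43.163988 − 3.374×(0.7406 + 17.705) = −19.0714664.
Balance: K_A = K_B + 2.893×ρ, so ρ = (K_A − K_B)/2.893 = 5.86716/2.893 = 2.03 g/cm³.

2.03 g/cm³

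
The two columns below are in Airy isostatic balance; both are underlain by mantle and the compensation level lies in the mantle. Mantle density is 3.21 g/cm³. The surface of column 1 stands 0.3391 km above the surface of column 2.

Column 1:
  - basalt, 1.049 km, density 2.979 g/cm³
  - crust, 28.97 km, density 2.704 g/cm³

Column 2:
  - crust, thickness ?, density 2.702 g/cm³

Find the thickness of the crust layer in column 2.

Take the compensation level at the base of the deeper column (depth z_c below the surface of column 1) and equate Σ ρ_i t_i down to z_c; mantle fills any gap and the z_c terms cancel.
Column 1: 1.049×2.979 + 28.97×2.704 + (z_c − 30.019)×3.21
Column 2: 0.3391×0 + x×2.702 + (z_c − 0.3391 − 0 − x)×3.21
The z_c×3.21 term appears on both sides and cancels. Collect the known terms of each column as K = Σ(ρt)_known − 3.21 × (depth of known layers): K_1 = 81.459851 − 3.21×30.019 = −14.901139; K_2 = 0 − 3.21×(0.3391 + 0) = −1.088511.
Balance: K_1 = K_2 − x×(3.21 − 2.702), so x = (K_2 − K_1)/(3.21 − 2.702) = 13.8126/0.508 = 27.2 km.

27.2 km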